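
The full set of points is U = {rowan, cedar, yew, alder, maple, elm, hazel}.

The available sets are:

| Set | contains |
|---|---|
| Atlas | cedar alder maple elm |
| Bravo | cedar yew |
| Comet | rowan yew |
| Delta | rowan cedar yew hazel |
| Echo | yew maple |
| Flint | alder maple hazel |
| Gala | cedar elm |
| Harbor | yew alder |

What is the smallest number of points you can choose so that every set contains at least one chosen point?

3

Take H = {cedar, yew, maple}. Each listed set contains at least one of these, so H is a hitting set of size 3.
The sets Comet, Flint, Gala are pairwise disjoint, so any hitting set needs a separate point for each — at least 3. Hence 3 is optimal.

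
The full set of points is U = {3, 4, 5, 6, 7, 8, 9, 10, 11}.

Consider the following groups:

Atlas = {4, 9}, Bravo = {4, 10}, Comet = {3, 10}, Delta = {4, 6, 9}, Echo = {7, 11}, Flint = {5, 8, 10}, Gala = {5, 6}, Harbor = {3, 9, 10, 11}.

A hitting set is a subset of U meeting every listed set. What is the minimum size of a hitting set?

4

The 4 points {4, 6, 7, 10} hit every group.
The groups Atlas, Comet, Echo, Gala are pairwise disjoint, so any hitting set needs a separate point for each — at least 4. Hence 4 is optimal.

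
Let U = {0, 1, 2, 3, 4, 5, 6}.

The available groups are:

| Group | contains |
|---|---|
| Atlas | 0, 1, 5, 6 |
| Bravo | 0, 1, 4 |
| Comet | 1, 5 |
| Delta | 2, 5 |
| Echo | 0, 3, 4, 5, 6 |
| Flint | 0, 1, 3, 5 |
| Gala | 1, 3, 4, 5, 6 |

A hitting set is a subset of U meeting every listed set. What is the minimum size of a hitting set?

The 2 elements {4, 5} hit every group.
The groups Bravo, Delta are pairwise disjoint, so any hitting set needs a separate element for each — at least 2. Hence 2 is optimal.

2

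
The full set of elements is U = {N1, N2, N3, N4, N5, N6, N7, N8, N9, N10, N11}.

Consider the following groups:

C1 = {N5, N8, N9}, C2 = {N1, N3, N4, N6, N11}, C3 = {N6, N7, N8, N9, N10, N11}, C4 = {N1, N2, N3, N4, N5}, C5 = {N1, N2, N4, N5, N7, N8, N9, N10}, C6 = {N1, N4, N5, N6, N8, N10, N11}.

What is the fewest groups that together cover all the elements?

2

Take {C3, C4}. Their union is {N1, N2, N3, N4, N5, N6, N7, N8, N9, N10, N11}, which is all 11 elements.
No single group has all 11 elements (the largest, C5, has 8), so 2 is optimal.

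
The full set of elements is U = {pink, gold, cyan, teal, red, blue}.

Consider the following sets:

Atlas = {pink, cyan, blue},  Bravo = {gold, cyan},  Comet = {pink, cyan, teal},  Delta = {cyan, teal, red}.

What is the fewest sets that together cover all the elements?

3

Take {Atlas, Bravo, Delta}. Their union is {pink, gold, cyan, teal, red, blue}, which is all 6 elements.
Only Bravo contains gold, so Bravo is forced; the remaining 4 elements need at least 2 more sets (each remaining set adds at most 2) — so at least 3 sets are needed, and 3 is optimal.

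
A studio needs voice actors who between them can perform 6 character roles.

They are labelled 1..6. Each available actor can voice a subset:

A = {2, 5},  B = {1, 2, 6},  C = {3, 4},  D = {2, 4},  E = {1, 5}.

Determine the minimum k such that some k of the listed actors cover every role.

3

Take {A, B, C}. Their union is {1, 2, 3, 4, 5, 6}, which is all 6 roles.
Only C contains 3, so C is forced; the remaining 4 roles need at least 2 more actors (each remaining actor adds at most 3) — so at least 3 actors are needed, and 3 is optimal.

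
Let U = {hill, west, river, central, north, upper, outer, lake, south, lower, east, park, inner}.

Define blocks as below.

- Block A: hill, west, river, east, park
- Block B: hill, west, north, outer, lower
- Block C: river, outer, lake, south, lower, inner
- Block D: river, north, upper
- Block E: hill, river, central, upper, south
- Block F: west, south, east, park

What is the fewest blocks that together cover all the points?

B and C and E and F together: B ∪ C ∪ E ∪ F = {hill, west, river, central, north, upper, outer, lake, south, lower, east, park, inner} — every point is covered.
No 3 of the 6 blocks cover everything (all 20 combinations miss at least one point), so 4 is optimal.

4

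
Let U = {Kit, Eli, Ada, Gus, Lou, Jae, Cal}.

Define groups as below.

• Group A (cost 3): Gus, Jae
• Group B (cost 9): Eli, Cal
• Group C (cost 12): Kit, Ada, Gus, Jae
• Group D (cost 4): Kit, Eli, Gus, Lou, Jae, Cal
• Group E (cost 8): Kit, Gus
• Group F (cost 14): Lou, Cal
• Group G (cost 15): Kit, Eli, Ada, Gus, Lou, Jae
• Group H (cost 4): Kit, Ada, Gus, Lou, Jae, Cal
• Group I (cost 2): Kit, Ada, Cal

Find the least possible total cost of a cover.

6

D, I together cover every point (D ∪ I = {Kit, Eli, Ada, Gus, Lou, Jae, Cal}); total cost 4 + 2 = 6.
No covering selection has total cost below 6.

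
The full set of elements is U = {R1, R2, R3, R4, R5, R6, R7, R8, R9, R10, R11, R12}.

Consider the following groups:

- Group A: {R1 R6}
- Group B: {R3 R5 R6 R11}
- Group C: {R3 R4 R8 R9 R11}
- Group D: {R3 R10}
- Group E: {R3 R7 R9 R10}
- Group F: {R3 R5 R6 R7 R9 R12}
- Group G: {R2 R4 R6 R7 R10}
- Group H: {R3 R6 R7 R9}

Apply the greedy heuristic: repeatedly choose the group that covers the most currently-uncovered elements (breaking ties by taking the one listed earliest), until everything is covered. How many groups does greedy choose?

Greedy: pick F (covers 6 new) → pick C (covers 3 new) → pick G (covers 2 new) → pick A (covers 1 new). Total picks: 4.

4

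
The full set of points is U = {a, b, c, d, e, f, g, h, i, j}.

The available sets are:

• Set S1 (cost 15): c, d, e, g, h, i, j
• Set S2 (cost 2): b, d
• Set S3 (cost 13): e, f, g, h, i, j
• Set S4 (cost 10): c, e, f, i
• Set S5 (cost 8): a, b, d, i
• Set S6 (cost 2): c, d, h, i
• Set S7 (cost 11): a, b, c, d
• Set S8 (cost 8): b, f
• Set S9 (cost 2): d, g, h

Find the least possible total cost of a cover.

S3, S5, S6 together cover every point (S3 ∪ S5 ∪ S6 = {a, b, c, d, e, f, g, h, i, j}); total cost 13 + 8 + 2 = 23.
The greedy pick S6, S2, S9, S3, S5 costs 27; no covering selection beats 23.

23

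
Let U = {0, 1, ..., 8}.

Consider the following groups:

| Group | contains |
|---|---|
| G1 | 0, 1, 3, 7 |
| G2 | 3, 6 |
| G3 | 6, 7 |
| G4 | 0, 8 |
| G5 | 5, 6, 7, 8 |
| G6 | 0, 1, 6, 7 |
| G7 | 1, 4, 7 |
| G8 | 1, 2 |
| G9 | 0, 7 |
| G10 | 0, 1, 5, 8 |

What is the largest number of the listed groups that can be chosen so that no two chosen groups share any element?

G2, G8, G9 are pairwise disjoint (G2={3,6}; G8={1,2}; G9={0,7}).
Every remaining group overlaps one of these, and no 4 of the listed groups are pairwise disjoint, so 3 is the maximum.

3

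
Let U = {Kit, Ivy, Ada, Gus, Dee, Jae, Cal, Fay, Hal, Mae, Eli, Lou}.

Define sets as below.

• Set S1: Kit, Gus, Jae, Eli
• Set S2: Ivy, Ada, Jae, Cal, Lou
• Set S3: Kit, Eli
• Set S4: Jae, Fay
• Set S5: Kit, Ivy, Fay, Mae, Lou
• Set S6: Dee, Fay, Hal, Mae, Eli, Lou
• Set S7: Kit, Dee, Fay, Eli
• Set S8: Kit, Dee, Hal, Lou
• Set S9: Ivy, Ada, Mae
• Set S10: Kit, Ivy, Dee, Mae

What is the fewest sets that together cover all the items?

Take {S1, S2, S6}. Their union is {Kit, Ivy, Ada, Gus, Dee, Jae, Cal, Fay, Hal, Mae, Eli, Lou}, which is all 12 items.
Only S1 contains Gus, so S1 is forced; the remaining 8 items need at least 2 more sets (each remaining set adds at most 5) — so at least 3 sets are needed, and 3 is optimal.

3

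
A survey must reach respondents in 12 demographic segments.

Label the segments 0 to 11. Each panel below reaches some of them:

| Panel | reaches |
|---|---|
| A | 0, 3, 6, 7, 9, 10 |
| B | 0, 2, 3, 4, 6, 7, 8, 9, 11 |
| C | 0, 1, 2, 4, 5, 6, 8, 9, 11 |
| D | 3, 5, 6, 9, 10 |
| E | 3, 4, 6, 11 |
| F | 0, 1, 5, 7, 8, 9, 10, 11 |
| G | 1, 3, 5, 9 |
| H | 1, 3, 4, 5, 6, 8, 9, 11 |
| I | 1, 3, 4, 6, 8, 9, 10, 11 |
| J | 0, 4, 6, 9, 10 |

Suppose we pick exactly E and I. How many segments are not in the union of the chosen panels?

4

Union of E, I = {1, 3, 4, 6, 8, 9, 10, 11}.
Not covered: 0, 2, 5, 7 — 4 segments.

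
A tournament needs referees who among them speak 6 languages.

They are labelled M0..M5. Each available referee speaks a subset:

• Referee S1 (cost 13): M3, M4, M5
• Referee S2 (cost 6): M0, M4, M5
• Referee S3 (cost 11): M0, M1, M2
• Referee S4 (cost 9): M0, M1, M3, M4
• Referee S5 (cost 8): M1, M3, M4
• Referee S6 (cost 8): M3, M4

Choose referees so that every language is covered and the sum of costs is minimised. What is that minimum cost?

S1, S3 together cover every language (S1 ∪ S3 = {M0, M1, M2, M3, M4, M5}); total cost 13 + 11 = 24.
The greedy pick S2, S5, S3 costs 25; no covering selection beats 24.

24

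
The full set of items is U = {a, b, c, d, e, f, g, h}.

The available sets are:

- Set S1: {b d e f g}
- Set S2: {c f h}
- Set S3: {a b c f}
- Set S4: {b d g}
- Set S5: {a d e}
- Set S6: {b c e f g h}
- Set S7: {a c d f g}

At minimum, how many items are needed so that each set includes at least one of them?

Take T = {c, d}. Each listed set contains at least one of these, so T is a hitting set of size 2.
The sets S2, S4 are pairwise disjoint, so any hitting set needs a separate item for each — at least 2. Hence 2 is optimal.

2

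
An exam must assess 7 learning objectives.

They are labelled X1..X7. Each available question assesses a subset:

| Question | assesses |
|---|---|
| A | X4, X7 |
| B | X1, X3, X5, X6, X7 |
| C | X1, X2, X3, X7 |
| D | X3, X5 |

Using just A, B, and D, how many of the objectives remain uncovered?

Union of A, B, D = {X1, X3, X4, X5, X6, X7}.
Not covered: X2 — 1 objective.

1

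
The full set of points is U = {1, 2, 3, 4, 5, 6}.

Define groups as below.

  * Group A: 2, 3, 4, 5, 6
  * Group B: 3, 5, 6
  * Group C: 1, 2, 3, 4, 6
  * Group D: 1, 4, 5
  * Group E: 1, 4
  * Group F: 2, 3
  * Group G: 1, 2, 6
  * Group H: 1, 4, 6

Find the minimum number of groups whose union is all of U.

2

Take {B, C}. Their union is {1, 2, 3, 4, 5, 6}, which is all 6 points.
No single group has all 6 points (the largest, A, has 5), so 2 is optimal.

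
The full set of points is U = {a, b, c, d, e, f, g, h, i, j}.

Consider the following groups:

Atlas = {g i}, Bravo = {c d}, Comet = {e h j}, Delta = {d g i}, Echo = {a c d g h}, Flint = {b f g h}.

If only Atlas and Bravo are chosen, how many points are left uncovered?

6

Union of Atlas, Bravo = {c, d, g, i}.
Not covered: a, b, e, f, h, j — 6 points.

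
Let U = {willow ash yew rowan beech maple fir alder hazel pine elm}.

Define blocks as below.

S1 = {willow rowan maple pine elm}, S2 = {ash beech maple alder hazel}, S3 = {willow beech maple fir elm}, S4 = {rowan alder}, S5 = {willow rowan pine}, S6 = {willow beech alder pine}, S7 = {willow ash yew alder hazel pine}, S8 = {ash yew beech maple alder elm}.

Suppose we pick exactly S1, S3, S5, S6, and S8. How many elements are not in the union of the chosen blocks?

1

Union of S1, S3, S5, S6, S8 = {willow, ash, yew, rowan, beech, maple, fir, alder, pine, elm}.
Not covered: hazel — 1 element.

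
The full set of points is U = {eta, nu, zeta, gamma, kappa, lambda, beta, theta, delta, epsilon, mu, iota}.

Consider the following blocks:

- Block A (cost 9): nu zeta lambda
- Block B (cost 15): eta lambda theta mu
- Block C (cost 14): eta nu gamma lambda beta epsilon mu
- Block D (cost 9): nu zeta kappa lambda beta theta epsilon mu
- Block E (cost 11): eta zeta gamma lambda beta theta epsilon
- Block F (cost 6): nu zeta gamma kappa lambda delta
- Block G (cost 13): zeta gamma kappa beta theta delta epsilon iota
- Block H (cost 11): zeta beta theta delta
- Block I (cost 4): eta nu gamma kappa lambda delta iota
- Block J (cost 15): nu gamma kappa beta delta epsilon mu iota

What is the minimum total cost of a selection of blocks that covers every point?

13

D, I together cover every point (D ∪ I = {eta, nu, zeta, gamma, kappa, lambda, beta, theta, delta, epsilon, mu, iota}); total cost 9 + 4 = 13.
No covering selection has total cost below 13.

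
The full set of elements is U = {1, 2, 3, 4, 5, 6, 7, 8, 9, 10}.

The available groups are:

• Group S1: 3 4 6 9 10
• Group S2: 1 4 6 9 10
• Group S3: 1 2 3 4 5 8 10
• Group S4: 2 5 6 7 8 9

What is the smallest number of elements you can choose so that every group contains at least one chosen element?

The 2 elements {1, 6} hit every group.
No single element lies in every group, so at least 2 are needed and 2 is optimal.

2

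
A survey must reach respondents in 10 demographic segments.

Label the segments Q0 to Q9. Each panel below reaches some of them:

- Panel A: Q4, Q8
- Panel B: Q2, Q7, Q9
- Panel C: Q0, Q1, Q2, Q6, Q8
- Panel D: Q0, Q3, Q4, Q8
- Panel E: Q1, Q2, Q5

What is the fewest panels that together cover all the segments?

4

Take {B, C, D, E}. Their union is {Q0, Q1, Q2, Q3, Q4, Q5, Q6, Q7, Q8, Q9}, which is all 10 segments.
Only C contains Q6, so C is forced; the remaining 5 segments need at least 3 more panels (each remaining panel adds at most 2) — so at least 4 panels are needed, and 4 is optimal.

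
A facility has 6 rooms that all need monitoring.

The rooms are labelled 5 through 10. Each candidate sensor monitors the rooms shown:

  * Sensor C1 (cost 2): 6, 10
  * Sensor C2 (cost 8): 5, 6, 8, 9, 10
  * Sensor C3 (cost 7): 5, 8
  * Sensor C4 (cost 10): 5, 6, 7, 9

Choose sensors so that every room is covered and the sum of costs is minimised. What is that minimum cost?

C2, C4 together cover every room (C2 ∪ C4 = {5, 6, 7, 8, 9, 10}); total cost 8 + 10 = 18.
The greedy pick C1, C2, C4 costs 20; no covering selection beats 18.

18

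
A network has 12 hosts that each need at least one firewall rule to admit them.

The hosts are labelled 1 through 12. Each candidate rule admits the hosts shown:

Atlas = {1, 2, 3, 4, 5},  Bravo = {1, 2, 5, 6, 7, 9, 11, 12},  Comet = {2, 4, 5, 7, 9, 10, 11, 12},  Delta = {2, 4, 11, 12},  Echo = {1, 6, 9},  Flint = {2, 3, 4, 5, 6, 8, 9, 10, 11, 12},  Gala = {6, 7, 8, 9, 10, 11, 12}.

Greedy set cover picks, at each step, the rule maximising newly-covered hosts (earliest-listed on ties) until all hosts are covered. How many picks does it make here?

2

Greedy: pick Flint (covers 10 new) → pick Bravo (covers 2 new). Total picks: 2.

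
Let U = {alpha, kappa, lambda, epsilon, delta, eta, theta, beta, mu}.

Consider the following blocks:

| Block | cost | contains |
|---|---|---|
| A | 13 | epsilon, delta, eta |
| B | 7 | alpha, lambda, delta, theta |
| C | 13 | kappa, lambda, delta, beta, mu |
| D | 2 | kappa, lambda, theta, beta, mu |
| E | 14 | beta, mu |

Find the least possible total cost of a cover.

A, B, D together cover every element (A ∪ B ∪ D = {alpha, kappa, lambda, epsilon, delta, eta, theta, beta, mu}); total cost 13 + 7 + 2 = 22.
No covering selection has total cost below 22.

22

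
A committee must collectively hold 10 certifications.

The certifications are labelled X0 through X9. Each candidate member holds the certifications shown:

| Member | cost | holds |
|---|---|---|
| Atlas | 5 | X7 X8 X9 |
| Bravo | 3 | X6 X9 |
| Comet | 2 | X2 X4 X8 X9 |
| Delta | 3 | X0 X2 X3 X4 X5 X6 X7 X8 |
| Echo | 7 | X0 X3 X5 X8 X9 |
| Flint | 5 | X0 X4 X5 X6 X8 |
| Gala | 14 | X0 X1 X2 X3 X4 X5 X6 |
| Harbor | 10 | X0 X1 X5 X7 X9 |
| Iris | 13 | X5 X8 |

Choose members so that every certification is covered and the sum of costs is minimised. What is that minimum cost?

13

Delta, Harbor together cover every certification (Delta ∪ Harbor = {X0, X1, X2, X3, X4, X5, X6, X7, X8, X9}); total cost 3 + 10 = 13.
The greedy pick Delta, Comet, Harbor costs 15; no covering selection beats 13.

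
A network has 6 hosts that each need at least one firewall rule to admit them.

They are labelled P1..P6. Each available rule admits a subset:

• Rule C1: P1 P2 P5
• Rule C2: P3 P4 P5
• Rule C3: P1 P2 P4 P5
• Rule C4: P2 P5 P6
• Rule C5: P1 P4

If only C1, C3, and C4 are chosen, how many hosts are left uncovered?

Union of C1, C3, C4 = {P1, P2, P4, P5, P6}.
Not covered: P3 — 1 host.

1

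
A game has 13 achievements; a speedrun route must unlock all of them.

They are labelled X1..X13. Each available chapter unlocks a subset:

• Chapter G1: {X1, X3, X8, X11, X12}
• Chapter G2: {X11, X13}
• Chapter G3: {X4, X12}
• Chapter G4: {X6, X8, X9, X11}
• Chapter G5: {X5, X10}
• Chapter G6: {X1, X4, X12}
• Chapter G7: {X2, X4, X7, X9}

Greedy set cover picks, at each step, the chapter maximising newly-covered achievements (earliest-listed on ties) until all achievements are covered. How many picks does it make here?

Greedy: pick G1 (covers 5 new) → pick G7 (covers 4 new) → pick G5 (covers 2 new) → pick G2 (covers 1 new) → pick G4 (covers 1 new). Total picks: 5.

5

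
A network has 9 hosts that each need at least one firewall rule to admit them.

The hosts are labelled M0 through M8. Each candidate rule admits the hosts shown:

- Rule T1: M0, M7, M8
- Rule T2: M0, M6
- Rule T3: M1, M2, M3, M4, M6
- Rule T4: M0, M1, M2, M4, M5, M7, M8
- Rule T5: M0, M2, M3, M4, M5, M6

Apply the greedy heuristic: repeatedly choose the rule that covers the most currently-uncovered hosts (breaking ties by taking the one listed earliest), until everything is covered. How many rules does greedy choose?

2

Greedy: pick T4 (covers 7 new) → pick T3 (covers 2 new). Total picks: 2.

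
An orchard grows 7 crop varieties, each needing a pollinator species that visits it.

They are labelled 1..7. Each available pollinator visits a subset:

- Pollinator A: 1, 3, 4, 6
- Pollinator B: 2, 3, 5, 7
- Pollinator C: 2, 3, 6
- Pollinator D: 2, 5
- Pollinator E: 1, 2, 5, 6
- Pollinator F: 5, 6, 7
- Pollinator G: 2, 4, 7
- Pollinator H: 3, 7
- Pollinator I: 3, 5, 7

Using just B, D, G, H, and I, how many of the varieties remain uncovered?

2

Union of B, D, G, H, I = {2, 3, 4, 5, 7}.
Not covered: 1, 6 — 2 varieties.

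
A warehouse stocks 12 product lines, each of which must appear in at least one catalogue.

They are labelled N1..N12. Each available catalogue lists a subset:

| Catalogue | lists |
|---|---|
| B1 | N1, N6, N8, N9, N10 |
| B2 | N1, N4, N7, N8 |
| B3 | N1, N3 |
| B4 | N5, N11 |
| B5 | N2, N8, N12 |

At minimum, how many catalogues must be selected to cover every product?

5

B1 and B2 and B3 and B4 and B5 together: B1 ∪ B2 ∪ B3 ∪ B4 ∪ B5 = {N1, N2, N3, N4, N5, N6, N7, N8, N9, N10, N11, N12} — every product is covered.
Only B1 contains N6, so B1 is forced; the remaining 7 products need at least 4 more catalogues (each remaining catalogue adds at most 2) — so at least 5 catalogues are needed, and 5 is optimal.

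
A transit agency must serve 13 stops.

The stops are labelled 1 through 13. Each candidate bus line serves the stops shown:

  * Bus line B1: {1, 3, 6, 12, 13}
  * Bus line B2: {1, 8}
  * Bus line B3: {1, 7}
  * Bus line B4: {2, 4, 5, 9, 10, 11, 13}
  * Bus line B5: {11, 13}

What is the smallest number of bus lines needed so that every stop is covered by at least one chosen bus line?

4

Take {B1, B2, B3, B4}. Their union is {1, 2, 3, 4, 5, 6, 7, 8, 9, 10, 11, 12, 13}, which is all 13 stops.
No 3 of the 5 bus lines cover everything (all 10 combinations miss at least one stop), so 4 is optimal.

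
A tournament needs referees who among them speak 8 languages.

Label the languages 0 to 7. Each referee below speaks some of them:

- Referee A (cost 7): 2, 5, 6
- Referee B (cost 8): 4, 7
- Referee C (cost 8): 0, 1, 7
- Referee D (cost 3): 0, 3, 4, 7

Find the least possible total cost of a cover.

18

A, C, D together cover every language (A ∪ C ∪ D = {0, 1, 2, 3, 4, 5, 6, 7}); total cost 7 + 8 + 3 = 18.
No covering selection has total cost below 18.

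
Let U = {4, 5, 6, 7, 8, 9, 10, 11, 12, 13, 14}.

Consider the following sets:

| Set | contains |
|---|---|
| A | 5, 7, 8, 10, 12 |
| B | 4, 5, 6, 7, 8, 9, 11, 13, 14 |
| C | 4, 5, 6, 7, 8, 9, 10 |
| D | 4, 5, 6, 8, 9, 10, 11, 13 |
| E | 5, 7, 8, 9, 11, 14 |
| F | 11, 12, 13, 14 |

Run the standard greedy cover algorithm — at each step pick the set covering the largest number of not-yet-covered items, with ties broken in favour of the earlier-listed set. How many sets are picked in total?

Greedy: pick B (covers 9 new) → pick A (covers 2 new). Total picks: 2.

2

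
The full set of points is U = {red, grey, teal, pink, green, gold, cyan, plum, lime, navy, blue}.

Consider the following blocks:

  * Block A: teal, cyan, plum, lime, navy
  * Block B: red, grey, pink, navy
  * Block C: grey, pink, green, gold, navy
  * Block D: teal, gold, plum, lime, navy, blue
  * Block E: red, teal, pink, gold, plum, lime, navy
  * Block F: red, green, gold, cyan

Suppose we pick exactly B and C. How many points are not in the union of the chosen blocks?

Union of B, C = {red, grey, pink, green, gold, navy}.
Not covered: teal, cyan, plum, lime, blue — 5 points.

5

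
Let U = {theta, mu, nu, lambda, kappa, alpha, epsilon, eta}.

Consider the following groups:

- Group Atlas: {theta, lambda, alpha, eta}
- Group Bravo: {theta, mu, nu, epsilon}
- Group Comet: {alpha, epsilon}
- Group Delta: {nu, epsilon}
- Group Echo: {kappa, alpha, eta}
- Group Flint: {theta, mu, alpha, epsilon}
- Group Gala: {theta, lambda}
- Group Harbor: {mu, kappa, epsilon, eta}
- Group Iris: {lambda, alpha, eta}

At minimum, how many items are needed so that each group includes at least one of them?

H = {theta, epsilon, eta} meets every group (each contains at least one member of H), and |H| = 3.
The groups Delta, Echo, Gala are pairwise disjoint, so any hitting set needs a separate item for each — at least 3. Hence 3 is optimal.

3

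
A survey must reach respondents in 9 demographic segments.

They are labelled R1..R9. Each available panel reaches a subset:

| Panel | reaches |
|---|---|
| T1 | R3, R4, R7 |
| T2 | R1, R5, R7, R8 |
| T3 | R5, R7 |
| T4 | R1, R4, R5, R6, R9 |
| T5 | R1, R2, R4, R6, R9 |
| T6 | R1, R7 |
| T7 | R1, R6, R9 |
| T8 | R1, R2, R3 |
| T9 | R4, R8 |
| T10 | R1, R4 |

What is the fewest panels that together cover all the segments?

3

T2 and T4 and T8 together: T2 ∪ T4 ∪ T8 = {R1, R2, R3, R4, R5, R6, R7, R8, R9} — every segment is covered.
No 2 of the 10 panels cover everything (all 45 combinations miss at least one segment), so 3 is optimal.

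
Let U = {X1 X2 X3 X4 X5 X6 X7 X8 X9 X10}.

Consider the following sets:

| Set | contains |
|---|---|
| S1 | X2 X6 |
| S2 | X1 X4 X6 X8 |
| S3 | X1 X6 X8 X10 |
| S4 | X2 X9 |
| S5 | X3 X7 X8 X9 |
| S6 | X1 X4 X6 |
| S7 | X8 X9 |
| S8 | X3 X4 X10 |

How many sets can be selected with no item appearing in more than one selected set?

S1, S7, S8 are pairwise disjoint (S1={X2,X6}; S7={X8,X9}; S8={X3,X4,X10}).
Every remaining set overlaps one of these, and no 4 of the listed sets are pairwise disjoint, so 3 is the maximum.

3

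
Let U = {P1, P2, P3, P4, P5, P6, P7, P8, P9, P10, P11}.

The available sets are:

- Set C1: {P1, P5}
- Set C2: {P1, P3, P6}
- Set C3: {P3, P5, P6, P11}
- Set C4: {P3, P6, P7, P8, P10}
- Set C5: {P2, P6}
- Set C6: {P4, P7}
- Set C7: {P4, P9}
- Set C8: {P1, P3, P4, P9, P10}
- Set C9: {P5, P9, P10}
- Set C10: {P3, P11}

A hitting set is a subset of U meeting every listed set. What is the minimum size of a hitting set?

4

Take H = {P3, P4, P5, P6}. Each listed set contains at least one of these, so H is a hitting set of size 4.
The sets C5, C6, C9, C10 are pairwise disjoint, so any hitting set needs a separate element for each — at least 4. Hence 4 is optimal.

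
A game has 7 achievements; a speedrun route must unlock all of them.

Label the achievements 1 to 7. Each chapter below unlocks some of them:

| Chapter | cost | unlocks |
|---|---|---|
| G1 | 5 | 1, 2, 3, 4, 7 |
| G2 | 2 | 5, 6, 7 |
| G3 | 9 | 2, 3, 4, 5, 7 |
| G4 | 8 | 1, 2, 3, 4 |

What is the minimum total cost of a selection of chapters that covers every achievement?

7

G1, G2 together cover every achievement (G1 ∪ G2 = {1, 2, 3, 4, 5, 6, 7}); total cost 5 + 2 = 7.
No covering selection has total cost below 7.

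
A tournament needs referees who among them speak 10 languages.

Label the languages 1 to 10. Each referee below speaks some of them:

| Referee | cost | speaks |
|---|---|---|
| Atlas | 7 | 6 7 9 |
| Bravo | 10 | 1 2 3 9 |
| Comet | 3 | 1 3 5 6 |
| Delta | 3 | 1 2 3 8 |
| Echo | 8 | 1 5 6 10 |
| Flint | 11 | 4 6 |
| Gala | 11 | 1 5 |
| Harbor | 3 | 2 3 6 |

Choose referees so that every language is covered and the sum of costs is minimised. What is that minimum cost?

29

Atlas, Delta, Echo, Flint together cover every language (Atlas ∪ Delta ∪ Echo ∪ Flint = {1, 2, 3, 4, 5, 6, 7, 8, 9, 10}); total cost 7 + 3 + 8 + 11 = 29.
The greedy pick Comet, Delta, Atlas, Echo, Flint costs 32; no covering selection beats 29.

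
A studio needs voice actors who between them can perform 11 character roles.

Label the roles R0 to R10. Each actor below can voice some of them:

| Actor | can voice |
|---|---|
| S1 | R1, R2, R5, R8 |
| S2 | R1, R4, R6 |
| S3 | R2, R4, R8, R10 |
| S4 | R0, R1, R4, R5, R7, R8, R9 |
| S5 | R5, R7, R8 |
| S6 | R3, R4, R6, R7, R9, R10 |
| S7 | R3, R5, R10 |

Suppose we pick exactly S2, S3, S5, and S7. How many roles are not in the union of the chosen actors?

2

Union of S2, S3, S5, S7 = {R1, R2, R3, R4, R5, R6, R7, R8, R10}.
Not covered: R0, R9 — 2 roles.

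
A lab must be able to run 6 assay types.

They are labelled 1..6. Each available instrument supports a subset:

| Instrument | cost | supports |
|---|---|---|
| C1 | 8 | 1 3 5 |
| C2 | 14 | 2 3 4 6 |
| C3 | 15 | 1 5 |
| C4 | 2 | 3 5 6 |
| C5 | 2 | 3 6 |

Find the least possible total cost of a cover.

22

C1, C2 together cover every assay (C1 ∪ C2 = {1, 2, 3, 4, 5, 6}); total cost 8 + 14 = 22.
The greedy pick C4, C2, C1 costs 24; no covering selection beats 22.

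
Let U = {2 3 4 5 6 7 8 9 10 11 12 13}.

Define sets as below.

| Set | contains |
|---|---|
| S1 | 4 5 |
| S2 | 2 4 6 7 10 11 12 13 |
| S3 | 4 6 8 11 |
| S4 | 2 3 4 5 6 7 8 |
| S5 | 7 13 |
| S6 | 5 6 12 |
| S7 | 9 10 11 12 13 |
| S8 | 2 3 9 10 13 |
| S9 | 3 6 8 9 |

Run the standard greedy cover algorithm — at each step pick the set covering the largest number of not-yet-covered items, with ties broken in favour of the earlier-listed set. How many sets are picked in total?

3

Greedy: pick S2 (covers 8 new) → pick S4 (covers 3 new) → pick S7 (covers 1 new). Total picks: 3.
(The true minimum cover uses only 2 sets, so greedy is not optimal here.)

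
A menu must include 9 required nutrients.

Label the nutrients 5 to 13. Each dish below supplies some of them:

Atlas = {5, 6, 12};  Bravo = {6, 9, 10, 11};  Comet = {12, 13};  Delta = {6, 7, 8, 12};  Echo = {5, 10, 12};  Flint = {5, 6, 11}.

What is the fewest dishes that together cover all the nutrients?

4

Bravo and Comet and Delta and Echo together: Bravo ∪ Comet ∪ Delta ∪ Echo = {5, 6, 7, 8, 9, 10, 11, 12, 13} — every nutrient is covered.
No 3 of the 6 dishes cover everything (all 20 combinations miss at least one nutrient), so 4 is optimal.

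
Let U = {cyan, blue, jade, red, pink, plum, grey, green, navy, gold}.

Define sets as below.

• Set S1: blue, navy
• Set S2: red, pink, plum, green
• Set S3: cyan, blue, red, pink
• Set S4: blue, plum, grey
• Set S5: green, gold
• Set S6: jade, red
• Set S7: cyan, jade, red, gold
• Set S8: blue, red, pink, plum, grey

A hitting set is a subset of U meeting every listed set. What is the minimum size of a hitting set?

3

The 3 points {blue, jade, green} hit every set.
The sets S4, S5, S6 are pairwise disjoint, so any hitting set needs a separate point for each — at least 3. Hence 3 is optimal.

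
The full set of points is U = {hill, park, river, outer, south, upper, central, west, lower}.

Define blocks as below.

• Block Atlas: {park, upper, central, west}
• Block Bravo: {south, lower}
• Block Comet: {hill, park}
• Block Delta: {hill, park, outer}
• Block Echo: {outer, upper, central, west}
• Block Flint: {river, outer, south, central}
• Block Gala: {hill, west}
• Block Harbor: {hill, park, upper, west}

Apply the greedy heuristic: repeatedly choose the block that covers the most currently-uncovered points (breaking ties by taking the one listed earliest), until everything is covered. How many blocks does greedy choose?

Greedy: pick Atlas (covers 4 new) → pick Flint (covers 3 new) → pick Bravo (covers 1 new) → pick Comet (covers 1 new). Total picks: 4.
(The true minimum cover uses only 3 blocks, so greedy is not optimal here.)

4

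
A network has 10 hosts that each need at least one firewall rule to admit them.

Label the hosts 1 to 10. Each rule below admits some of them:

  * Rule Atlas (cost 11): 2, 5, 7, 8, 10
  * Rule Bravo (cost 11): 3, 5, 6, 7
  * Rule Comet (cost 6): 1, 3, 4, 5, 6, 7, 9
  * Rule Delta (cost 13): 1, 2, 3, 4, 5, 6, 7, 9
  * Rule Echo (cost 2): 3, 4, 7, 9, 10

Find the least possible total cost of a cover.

Atlas, Comet together cover every host (Atlas ∪ Comet = {1, 2, 3, 4, 5, 6, 7, 8, 9, 10}); total cost 11 + 6 = 17.
The greedy pick Echo, Comet, Atlas costs 19; no covering selection beats 17.

17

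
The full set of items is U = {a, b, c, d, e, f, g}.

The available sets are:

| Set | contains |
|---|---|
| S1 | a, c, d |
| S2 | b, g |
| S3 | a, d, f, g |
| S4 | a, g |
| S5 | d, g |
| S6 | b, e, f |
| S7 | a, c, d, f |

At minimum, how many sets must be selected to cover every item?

3

Take {S5, S6, S7}. Their union is {a, b, c, d, e, f, g}, which is all 7 items.
Only S6 contains e, so S6 is forced; the remaining 4 items need at least 2 more sets (each remaining set adds at most 3) — so at least 3 sets are needed, and 3 is optimal.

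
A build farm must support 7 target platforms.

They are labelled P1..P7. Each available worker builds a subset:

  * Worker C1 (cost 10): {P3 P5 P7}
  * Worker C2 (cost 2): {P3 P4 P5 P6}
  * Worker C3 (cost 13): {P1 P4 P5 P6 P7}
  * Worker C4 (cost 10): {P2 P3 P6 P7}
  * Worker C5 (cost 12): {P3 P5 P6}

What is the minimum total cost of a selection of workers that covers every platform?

C3, C4 together cover every platform (C3 ∪ C4 = {P1, P2, P3, P4, P5, P6, P7}); total cost 13 + 10 = 23.
The greedy pick C2, C4, C3 costs 25; no covering selection beats 23.

23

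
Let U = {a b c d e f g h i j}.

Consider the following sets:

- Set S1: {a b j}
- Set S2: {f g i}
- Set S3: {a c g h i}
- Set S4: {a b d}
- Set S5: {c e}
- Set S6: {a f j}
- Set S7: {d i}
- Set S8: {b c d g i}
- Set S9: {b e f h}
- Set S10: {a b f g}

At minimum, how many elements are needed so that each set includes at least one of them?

3

Take T = {a, e, i}. Each listed set contains at least one of these, so T is a hitting set of size 3.
The sets S5, S6, S7 are pairwise disjoint, so any hitting set needs a separate element for each — at least 3. Hence 3 is optimal.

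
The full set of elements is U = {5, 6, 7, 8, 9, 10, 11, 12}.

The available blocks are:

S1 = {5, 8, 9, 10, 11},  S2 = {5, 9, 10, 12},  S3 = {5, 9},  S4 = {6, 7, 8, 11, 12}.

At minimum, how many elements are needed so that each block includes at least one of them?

2

Take H = {5, 8}. Each listed block contains at least one of these, so H is a hitting set of size 2.
The blocks S3, S4 are pairwise disjoint, so any hitting set needs a separate element for each — at least 2. Hence 2 is optimal.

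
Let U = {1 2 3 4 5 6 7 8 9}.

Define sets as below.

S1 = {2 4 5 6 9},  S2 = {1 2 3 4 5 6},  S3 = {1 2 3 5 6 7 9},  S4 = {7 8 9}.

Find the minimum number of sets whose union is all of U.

Take {S2, S4}. Their union is {1, 2, 3, 4, 5, 6, 7, 8, 9}, which is all 9 items.
No single set has all 9 items (the largest, S3, has 7), so 2 is optimal.

2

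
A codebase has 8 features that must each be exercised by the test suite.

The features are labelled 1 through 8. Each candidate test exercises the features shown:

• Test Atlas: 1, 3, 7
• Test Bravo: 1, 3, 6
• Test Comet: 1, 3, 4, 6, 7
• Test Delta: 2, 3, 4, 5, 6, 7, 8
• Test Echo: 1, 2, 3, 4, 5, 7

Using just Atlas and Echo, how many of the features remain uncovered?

Union of Atlas, Echo = {1, 2, 3, 4, 5, 7}.
Not covered: 6, 8 — 2 features.

2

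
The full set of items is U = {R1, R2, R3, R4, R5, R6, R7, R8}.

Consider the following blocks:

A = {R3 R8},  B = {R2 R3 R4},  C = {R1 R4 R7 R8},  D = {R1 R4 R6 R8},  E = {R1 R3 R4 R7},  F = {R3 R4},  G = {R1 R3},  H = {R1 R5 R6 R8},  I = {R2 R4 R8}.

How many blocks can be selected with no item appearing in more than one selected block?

B, H are pairwise disjoint (B={R2,R3,R4}; H={R1,R5,R6,R8}).
Every remaining block overlaps one of these, and no 3 of the listed blocks are pairwise disjoint, so 2 is the maximum.

2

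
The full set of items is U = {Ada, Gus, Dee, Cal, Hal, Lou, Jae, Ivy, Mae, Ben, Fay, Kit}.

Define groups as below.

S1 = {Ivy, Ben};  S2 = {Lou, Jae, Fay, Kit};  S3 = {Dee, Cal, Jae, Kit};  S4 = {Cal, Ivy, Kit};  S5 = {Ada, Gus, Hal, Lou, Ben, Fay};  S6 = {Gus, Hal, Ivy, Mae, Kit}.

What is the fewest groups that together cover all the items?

3

S3 and S5 and S6 together: S3 ∪ S5 ∪ S6 = {Ada, Gus, Dee, Cal, Hal, Lou, Jae, Ivy, Mae, Ben, Fay, Kit} — every item is covered.
Only S5 contains Ada, so S5 is forced; the remaining 6 items need at least 2 more groups (each remaining group adds at most 4) — so at least 3 groups are needed, and 3 is optimal.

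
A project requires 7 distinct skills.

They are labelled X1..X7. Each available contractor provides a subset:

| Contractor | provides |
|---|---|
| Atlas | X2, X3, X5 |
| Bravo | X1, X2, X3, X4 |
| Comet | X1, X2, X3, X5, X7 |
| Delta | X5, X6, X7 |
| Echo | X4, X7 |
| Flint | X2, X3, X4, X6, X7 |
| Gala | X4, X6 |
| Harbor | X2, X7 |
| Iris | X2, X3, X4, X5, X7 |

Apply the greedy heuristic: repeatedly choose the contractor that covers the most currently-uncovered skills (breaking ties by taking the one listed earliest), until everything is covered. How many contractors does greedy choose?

Greedy: pick Comet (covers 5 new) → pick Flint (covers 2 new). Total picks: 2.

2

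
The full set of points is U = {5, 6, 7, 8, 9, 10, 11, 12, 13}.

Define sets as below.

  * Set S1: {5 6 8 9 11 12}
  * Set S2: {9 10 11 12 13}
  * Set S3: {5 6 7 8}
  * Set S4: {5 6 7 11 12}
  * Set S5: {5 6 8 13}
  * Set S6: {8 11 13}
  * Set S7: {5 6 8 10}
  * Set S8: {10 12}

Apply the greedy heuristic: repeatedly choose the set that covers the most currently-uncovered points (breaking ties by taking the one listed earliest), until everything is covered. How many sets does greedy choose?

Greedy: pick S1 (covers 6 new) → pick S2 (covers 2 new) → pick S3 (covers 1 new). Total picks: 3.
(The true minimum cover uses only 2 sets, so greedy is not optimal here.)

3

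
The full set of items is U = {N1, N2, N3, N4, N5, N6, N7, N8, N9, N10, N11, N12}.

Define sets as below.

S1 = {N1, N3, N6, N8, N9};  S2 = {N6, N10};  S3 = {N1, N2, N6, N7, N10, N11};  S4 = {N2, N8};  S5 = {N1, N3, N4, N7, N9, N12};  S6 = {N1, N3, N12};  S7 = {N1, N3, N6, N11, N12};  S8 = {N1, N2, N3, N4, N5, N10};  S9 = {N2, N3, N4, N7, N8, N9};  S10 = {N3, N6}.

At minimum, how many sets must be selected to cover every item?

3

S7, S8, and S9 cover everything between them: the union {N1, N2, N3, N4, N5, N6, N7, N8, N9, N10, N11, N12} is all of U.
Only S8 contains N5, so S8 is forced; the remaining 6 items need at least 2 more sets (each remaining set adds at most 3) — so at least 3 sets are needed, and 3 is optimal.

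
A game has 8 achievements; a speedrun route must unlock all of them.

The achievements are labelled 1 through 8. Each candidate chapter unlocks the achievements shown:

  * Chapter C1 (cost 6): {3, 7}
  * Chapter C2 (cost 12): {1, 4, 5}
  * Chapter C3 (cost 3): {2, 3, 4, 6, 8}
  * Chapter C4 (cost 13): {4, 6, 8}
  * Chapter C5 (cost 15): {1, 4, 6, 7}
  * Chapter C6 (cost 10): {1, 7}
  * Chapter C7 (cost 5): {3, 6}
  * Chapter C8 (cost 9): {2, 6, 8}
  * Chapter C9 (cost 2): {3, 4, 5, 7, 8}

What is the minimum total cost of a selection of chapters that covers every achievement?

C3, C6, C9 together cover every achievement (C3 ∪ C6 ∪ C9 = {1, 2, 3, 4, 5, 6, 7, 8}); total cost 3 + 10 + 2 = 15.
No covering selection has total cost below 15.

15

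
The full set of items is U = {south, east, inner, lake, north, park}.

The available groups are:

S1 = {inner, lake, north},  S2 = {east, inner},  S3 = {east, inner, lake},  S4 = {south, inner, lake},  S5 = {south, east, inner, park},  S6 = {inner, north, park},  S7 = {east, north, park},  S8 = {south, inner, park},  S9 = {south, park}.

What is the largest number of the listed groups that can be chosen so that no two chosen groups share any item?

S4, S7 are pairwise disjoint (S4={south,inner,lake}; S7={east,north,park}).
Every remaining group overlaps one of these, and no 3 of the listed groups are pairwise disjoint, so 2 is the maximum.

2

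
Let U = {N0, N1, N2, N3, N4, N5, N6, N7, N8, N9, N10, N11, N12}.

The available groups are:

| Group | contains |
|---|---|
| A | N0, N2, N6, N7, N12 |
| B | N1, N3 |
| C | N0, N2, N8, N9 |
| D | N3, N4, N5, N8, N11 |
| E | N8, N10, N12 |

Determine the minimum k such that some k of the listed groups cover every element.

5

Take {A, B, C, D, E}. Their union is {N0, N1, N2, N3, N4, N5, N6, N7, N8, N9, N10, N11, N12}, which is all 13 elements.
No 4 of the 5 groups cover everything (all 5 combinations miss at least one element), so 5 is optimal.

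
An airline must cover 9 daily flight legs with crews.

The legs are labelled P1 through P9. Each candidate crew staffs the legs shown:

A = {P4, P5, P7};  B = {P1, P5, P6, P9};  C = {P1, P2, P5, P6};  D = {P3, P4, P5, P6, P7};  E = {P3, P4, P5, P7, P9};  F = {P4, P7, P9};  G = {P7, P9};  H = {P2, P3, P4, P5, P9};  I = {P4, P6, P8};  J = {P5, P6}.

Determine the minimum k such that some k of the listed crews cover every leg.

3

C and E and I together: C ∪ E ∪ I = {P1, P2, P3, P4, P5, P6, P7, P8, P9} — every leg is covered.
Only I contains P8, so I is forced; the remaining 6 legs need at least 2 more crews (each remaining crew adds at most 4) — so at least 3 crews are needed, and 3 is optimal.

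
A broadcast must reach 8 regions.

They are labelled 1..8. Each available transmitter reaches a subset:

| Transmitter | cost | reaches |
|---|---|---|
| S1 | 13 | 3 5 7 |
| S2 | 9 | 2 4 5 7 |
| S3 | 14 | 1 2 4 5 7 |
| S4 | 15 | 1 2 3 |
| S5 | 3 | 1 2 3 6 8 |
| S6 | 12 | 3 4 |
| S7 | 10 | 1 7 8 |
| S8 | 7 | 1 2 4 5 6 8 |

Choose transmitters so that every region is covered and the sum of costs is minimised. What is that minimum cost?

12

S2, S5 together cover every region (S2 ∪ S5 = {1, 2, 3, 4, 5, 6, 7, 8}); total cost 9 + 3 = 12.
No covering selection has total cost below 12.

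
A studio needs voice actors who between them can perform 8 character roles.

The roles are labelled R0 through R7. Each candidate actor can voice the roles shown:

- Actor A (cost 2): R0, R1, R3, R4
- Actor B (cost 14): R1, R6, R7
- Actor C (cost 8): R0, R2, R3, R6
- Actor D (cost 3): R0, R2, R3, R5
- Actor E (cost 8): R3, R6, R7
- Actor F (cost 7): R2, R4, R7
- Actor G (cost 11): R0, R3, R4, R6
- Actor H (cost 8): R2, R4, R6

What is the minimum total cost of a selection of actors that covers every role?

A, D, E together cover every role (A ∪ D ∪ E = {R0, R1, R2, R3, R4, R5, R6, R7}); total cost 2 + 3 + 8 = 13.
No covering selection has total cost below 13.

13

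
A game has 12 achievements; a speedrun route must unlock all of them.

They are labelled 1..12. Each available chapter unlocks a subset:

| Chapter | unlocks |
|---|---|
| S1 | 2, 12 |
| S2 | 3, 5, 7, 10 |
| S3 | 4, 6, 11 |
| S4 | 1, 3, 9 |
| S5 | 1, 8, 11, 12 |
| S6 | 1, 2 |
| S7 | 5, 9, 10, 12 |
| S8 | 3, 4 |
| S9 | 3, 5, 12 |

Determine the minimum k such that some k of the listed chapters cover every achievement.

5

Take {S2, S3, S5, S6, S7}. Their union is {1, 2, 3, 4, 5, 6, 7, 8, 9, 10, 11, 12}, which is all 12 achievements.
No 4 of the 9 chapters cover everything (all 126 combinations miss at least one achievement), so 5 is optimal.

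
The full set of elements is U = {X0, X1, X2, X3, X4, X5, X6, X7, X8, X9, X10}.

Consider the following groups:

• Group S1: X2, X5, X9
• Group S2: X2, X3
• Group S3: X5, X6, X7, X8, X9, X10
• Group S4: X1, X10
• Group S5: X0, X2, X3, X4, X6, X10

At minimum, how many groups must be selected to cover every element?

S3 and S4 and S5 together: S3 ∪ S4 ∪ S5 = {X0, X1, X2, X3, X4, X5, X6, X7, X8, X9, X10} — every element is covered.
Only S5 contains X0, so S5 is forced; the remaining 5 elements need at least 2 more groups (each remaining group adds at most 4) — so at least 3 groups are needed, and 3 is optimal.

3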